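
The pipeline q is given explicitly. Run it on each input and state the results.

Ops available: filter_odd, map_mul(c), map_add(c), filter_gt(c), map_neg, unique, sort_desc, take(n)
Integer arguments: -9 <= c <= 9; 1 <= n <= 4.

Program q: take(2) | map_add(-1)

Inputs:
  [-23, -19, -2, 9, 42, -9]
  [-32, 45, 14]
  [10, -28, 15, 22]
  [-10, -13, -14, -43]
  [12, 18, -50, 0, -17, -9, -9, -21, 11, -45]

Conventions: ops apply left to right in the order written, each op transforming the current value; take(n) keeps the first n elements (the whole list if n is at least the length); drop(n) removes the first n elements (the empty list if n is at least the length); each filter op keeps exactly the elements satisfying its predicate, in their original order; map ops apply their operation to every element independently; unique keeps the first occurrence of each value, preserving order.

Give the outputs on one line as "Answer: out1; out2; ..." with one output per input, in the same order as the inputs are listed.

Execution, op by op:
  [-23, -19, -2, 9, 42, -9] -> [-23, -19] -> [-24, -20]
  [-32, 45, 14] -> [-32, 45] -> [-33, 44]
  [10, -28, 15, 22] -> [10, -28] -> [9, -29]
  [-10, -13, -14, -43] -> [-10, -13] -> [-11, -14]
  [12, 18, -50, 0, -17, -9, -9, -21, 11, -45] -> [12, 18] -> [11, 17]

[-24, -20]; [-33, 44]; [9, -29]; [-11, -14]; [11, 17]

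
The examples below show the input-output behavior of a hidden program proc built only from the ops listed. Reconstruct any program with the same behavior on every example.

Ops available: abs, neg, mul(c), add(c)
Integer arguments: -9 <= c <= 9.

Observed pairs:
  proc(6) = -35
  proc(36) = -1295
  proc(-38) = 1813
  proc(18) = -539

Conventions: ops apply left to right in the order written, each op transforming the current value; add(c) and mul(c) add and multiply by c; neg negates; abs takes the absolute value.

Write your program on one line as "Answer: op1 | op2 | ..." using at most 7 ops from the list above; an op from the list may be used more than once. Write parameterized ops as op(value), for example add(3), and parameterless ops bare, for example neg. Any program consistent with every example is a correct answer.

add(-3) | mul(-6) | add(9) | add(3) | add(1) | mul(7)

Check, running the answer program on each example:
  6 -> 3 -> -18 -> -9 -> -6 -> -5 -> -35
  36 -> 33 -> -198 -> -189 -> -186 -> -185 -> -1295
  -38 -> -41 -> 246 -> 255 -> 258 -> 259 -> 1813
  18 -> 15 -> -90 -> -81 -> -78 -> -77 -> -539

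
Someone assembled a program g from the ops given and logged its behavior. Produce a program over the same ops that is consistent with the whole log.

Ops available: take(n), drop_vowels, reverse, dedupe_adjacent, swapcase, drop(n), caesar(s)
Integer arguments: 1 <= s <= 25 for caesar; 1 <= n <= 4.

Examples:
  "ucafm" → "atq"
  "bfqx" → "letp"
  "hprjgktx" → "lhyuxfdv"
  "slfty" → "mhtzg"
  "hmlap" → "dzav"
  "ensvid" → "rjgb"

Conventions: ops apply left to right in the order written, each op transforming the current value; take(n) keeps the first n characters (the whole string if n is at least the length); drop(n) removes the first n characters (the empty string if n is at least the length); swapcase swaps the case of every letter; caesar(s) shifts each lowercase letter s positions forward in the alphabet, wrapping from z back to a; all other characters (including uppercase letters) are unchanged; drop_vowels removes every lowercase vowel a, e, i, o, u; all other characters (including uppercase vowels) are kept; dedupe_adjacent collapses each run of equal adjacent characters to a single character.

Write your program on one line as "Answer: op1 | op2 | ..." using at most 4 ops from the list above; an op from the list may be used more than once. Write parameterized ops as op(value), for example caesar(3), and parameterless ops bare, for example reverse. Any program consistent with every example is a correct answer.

reverse | drop_vowels | caesar(7) | caesar(7)

Check, running the answer program on each example:
  "ucafm" -> "mfacu" -> "mfc" -> "tmj" -> "atq"
  "bfqx" -> "xqfb" -> "xqfb" -> "exmi" -> "letp"
  "hprjgktx" -> "xtkgjrph" -> "xtkgjrph" -> "earnqywo" -> "lhyuxfdv"
  "slfty" -> "ytfls" -> "ytfls" -> "famsz" -> "mhtzg"
  "hmlap" -> "palmh" -> "plmh" -> "wsto" -> "dzav"
  "ensvid" -> "divsne" -> "dvsn" -> "kczu" -> "rjgb"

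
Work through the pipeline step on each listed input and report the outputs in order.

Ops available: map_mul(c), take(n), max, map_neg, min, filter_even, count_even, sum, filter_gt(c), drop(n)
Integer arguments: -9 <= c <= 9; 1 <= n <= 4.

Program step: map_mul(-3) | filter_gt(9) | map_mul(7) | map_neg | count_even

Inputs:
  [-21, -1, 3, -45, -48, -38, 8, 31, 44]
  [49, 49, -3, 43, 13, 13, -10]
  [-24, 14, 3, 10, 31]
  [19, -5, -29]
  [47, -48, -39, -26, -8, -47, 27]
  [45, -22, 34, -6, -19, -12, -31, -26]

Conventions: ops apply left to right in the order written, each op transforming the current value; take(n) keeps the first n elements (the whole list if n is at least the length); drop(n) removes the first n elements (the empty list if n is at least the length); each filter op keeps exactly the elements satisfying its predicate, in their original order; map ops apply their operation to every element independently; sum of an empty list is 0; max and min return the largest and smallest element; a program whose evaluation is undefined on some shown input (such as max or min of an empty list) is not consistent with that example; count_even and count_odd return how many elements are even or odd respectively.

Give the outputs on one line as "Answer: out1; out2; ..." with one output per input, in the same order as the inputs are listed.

2; 1; 1; 0; 3; 4

Execution, op by op:
  [-21, -1, 3, -45, -48, -38, 8, 31, 44] -> [63, 3, -9, 135, 144, 114, -24, -93, -132] -> [63, 135, 144, 114] -> [441, 945, 1008, 798] -> [-441, -945, -1008, -798] -> 2
  [49, 49, -3, 43, 13, 13, -10] -> [-147, -147, 9, -129, -39, -39, 30] -> [30] -> [210] -> [-210] -> 1
  [-24, 14, 3, 10, 31] -> [72, -42, -9, -30, -93] -> [72] -> [504] -> [-504] -> 1
  [19, -5, -29] -> [-57, 15, 87] -> [15, 87] -> [105, 609] -> [-105, -609] -> 0
  [47, -48, -39, -26, -8, -47, 27] -> [-141, 144, 117, 78, 24, 141, -81] -> [144, 117, 78, 24, 141] -> [1008, 819, 546, 168, 987] -> [-1008, -819, -546, -168, -987] -> 3
  [45, -22, 34, -6, -19, -12, -31, -26] -> [-135, 66, -102, 18, 57, 36, 93, 78] -> [66, 18, 57, 36, 93, 78] -> [462, 126, 399, 252, 651, 546] -> [-462, -126, -399, -252, -651, -546] -> 4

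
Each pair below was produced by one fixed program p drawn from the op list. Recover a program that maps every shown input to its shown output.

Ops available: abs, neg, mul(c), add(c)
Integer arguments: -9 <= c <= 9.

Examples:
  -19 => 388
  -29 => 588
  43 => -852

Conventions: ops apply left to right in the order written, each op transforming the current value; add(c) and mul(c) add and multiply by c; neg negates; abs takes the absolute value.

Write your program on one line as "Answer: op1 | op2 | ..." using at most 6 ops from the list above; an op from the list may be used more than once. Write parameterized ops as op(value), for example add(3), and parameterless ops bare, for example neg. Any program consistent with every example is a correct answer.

neg | mul(-4) | neg | mul(5) | add(8)

Check, running the answer program on each example:
  -19 -> 19 -> -76 -> 76 -> 380 -> 388
  -29 -> 29 -> -116 -> 116 -> 580 -> 588
  43 -> -43 -> 172 -> -172 -> -860 -> -852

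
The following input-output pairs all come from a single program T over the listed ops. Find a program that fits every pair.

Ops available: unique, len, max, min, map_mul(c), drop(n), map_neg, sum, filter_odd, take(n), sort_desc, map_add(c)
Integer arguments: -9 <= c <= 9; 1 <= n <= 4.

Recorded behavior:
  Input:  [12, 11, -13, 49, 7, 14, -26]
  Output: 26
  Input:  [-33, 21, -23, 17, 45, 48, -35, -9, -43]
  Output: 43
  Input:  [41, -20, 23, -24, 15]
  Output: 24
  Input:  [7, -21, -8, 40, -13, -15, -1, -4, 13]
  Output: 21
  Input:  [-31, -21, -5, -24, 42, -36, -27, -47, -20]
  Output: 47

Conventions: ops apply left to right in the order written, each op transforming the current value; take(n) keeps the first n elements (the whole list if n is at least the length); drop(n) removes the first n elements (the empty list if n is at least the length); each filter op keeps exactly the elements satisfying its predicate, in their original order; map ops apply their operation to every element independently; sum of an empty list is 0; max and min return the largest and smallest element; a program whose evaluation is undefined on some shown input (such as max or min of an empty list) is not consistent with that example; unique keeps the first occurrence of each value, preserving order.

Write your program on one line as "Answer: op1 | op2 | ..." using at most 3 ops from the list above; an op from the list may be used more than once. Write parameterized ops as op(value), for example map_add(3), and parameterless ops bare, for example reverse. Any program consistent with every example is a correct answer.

map_neg | sort_desc | max

Check, running the answer program on each example:
  [12, 11, -13, 49, 7, 14, -26] -> [-12, -11, 13, -49, -7, -14, 26] -> [26, 13, -7, -11, -12, -14, -49] -> 26
  [-33, 21, -23, 17, 45, 48, -35, -9, -43] -> [33, -21, 23, -17, -45, -48, 35, 9, 43] -> [43, 35, 33, 23, 9, -17, -21, -45, -48] -> 43
  [41, -20, 23, -24, 15] -> [-41, 20, -23, 24, -15] -> [24, 20, -15, -23, -41] -> 24
  [7, -21, -8, 40, -13, -15, -1, -4, 13] -> [-7, 21, 8, -40, 13, 15, 1, 4, -13] -> [21, 15, 13, 8, 4, 1, -7, -13, -40] -> 21
  [-31, -21, -5, -24, 42, -36, -27, -47, -20] -> [31, 21, 5, 24, -42, 36, 27, 47, 20] -> [47, 36, 31, 27, 24, 21, 20, 5, -42] -> 47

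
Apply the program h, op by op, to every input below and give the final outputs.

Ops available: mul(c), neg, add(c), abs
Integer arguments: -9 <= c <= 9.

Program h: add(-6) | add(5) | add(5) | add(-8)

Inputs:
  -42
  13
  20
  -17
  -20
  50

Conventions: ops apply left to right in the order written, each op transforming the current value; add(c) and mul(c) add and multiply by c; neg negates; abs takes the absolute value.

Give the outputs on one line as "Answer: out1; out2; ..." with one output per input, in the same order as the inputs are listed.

-46; 9; 16; -21; -24; 46

Execution, op by op:
  -42 -> -48 -> -43 -> -38 -> -46
  13 -> 7 -> 12 -> 17 -> 9
  20 -> 14 -> 19 -> 24 -> 16
  -17 -> -23 -> -18 -> -13 -> -21
  -20 -> -26 -> -21 -> -16 -> -24
  50 -> 44 -> 49 -> 54 -> 46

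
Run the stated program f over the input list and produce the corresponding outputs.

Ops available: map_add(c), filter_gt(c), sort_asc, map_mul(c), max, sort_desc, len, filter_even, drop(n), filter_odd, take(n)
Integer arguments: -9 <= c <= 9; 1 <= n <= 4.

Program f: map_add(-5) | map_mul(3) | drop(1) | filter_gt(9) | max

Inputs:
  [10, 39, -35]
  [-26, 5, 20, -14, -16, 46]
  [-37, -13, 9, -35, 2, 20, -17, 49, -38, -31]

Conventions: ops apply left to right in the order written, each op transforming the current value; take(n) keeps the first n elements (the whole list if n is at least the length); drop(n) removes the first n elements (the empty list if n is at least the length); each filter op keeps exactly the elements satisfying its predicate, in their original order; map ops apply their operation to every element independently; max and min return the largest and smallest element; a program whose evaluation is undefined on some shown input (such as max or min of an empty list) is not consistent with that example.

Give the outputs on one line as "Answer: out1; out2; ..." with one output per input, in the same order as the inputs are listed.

102; 123; 132

Execution, op by op:
  [10, 39, -35] -> [5, 34, -40] -> [15, 102, -120] -> [102, -120] -> [102] -> 102
  [-26, 5, 20, -14, -16, 46] -> [-31, 0, 15, -19, -21, 41] -> [-93, 0, 45, -57, -63, 123] -> [0, 45, -57, -63, 123] -> [45, 123] -> 123
  [-37, -13, 9, -35, 2, 20, -17, 49, -38, -31] -> [-42, -18, 4, -40, -3, 15, -22, 44, -43, -36] -> [-126, -54, 12, -120, -9, 45, -66, 132, -129, -108] -> [-54, 12, -120, -9, 45, -66, 132, -129, -108] -> [12, 45, 132] -> 132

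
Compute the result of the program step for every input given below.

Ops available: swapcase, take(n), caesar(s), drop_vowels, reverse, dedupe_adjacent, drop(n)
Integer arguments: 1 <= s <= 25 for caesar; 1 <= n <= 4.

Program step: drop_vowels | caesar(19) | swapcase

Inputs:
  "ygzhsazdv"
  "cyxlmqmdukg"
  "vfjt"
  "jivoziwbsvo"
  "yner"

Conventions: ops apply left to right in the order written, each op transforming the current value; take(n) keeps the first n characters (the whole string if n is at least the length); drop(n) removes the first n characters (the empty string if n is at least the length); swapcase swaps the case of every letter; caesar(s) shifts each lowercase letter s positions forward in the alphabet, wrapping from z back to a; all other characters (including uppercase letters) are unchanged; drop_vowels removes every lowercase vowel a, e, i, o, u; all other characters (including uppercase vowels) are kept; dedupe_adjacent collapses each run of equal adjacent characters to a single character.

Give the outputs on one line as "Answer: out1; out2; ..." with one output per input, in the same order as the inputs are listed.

Execution, op by op:
  "ygzhsazdv" -> "ygzhszdv" -> "rzsalswo" -> "RZSALSWO"
  "cyxlmqmdukg" -> "cyxlmqmdkg" -> "vrqefjfwdz" -> "VRQEFJFWDZ"
  "vfjt" -> "vfjt" -> "oycm" -> "OYCM"
  "jivoziwbsvo" -> "jvzwbsv" -> "cospulo" -> "COSPULO"
  "yner" -> "ynr" -> "rgk" -> "RGK"

"RZSALSWO"; "VRQEFJFWDZ"; "OYCM"; "COSPULO"; "RGK"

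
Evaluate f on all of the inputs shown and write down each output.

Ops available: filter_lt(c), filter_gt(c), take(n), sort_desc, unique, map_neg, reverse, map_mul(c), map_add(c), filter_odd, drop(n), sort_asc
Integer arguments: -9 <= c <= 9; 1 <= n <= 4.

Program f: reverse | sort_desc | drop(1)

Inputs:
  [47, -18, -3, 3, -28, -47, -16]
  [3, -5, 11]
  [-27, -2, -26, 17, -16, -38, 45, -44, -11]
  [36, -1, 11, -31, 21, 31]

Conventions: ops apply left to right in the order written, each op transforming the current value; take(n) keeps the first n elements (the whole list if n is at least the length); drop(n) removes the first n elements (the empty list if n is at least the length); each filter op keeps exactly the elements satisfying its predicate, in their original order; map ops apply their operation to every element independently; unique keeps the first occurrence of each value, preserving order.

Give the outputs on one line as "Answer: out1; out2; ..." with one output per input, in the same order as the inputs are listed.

Execution, op by op:
  [47, -18, -3, 3, -28, -47, -16] -> [-16, -47, -28, 3, -3, -18, 47] -> [47, 3, -3, -16, -18, -28, -47] -> [3, -3, -16, -18, -28, -47]
  [3, -5, 11] -> [11, -5, 3] -> [11, 3, -5] -> [3, -5]
  [-27, -2, -26, 17, -16, -38, 45, -44, -11] -> [-11, -44, 45, -38, -16, 17, -26, -2, -27] -> [45, 17, -2, -11, -16, -26, -27, -38, -44] -> [17, -2, -11, -16, -26, -27, -38, -44]
  [36, -1, 11, -31, 21, 31] -> [31, 21, -31, 11, -1, 36] -> [36, 31, 21, 11, -1, -31] -> [31, 21, 11, -1, -31]

[3, -3, -16, -18, -28, -47]; [3, -5]; [17, -2, -11, -16, -26, -27, -38, -44]; [31, 21, 11, -1, -31]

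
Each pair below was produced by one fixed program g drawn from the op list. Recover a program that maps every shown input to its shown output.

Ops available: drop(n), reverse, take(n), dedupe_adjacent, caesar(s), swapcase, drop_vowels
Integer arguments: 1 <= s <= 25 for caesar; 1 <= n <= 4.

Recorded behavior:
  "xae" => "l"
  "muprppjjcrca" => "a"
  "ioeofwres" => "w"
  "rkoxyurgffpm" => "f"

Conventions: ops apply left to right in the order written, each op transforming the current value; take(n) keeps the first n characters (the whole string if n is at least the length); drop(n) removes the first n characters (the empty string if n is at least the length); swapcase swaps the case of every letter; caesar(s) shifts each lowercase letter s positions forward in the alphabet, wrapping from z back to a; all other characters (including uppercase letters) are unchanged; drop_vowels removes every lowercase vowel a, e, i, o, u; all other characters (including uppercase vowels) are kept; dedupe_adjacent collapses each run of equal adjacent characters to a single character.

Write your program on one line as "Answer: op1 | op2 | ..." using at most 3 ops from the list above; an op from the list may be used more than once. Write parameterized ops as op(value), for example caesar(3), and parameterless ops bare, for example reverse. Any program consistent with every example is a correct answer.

dedupe_adjacent | caesar(14) | take(1)

Check, running the answer program on each example:
  "xae" -> "xae" -> "los" -> "l"
  "muprppjjcrca" -> "muprpjcrca" -> "aidfdxqfqo" -> "a"
  "ioeofwres" -> "ioeofwres" -> "wcsctkfsg" -> "w"
  "rkoxyurgffpm" -> "rkoxyurgfpm" -> "fyclmifutda" -> "f"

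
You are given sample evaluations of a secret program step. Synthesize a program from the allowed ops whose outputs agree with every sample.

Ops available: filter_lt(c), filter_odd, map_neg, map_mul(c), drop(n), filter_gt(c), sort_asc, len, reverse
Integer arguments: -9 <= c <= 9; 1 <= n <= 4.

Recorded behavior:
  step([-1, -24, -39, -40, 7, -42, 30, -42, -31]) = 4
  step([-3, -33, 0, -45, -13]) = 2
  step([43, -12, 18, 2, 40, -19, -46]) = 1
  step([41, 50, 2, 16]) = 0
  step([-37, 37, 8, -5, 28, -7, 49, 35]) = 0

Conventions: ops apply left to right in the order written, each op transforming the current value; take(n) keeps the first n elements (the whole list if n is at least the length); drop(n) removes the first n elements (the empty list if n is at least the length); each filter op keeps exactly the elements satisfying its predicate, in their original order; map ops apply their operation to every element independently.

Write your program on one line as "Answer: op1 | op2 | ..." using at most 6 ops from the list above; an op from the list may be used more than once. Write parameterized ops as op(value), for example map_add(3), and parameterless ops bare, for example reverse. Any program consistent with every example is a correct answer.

sort_asc | filter_lt(6) | drop(3) | map_mul(-8) | len

Check, running the answer program on each example:
  [-1, -24, -39, -40, 7, -42, 30, -42, -31] -> [-42, -42, -40, -39, -31, -24, -1, 7, 30] -> [-42, -42, -40, -39, -31, -24, -1] -> [-39, -31, -24, -1] -> [312, 248, 192, 8] -> 4
  [-3, -33, 0, -45, -13] -> [-45, -33, -13, -3, 0] -> [-45, -33, -13, -3, 0] -> [-3, 0] -> [24, 0] -> 2
  [43, -12, 18, 2, 40, -19, -46] -> [-46, -19, -12, 2, 18, 40, 43] -> [-46, -19, -12, 2] -> [2] -> [-16] -> 1
  [41, 50, 2, 16] -> [2, 16, 41, 50] -> [2] -> [] -> [] -> 0
  [-37, 37, 8, -5, 28, -7, 49, 35] -> [-37, -7, -5, 8, 28, 35, 37, 49] -> [-37, -7, -5] -> [] -> [] -> 0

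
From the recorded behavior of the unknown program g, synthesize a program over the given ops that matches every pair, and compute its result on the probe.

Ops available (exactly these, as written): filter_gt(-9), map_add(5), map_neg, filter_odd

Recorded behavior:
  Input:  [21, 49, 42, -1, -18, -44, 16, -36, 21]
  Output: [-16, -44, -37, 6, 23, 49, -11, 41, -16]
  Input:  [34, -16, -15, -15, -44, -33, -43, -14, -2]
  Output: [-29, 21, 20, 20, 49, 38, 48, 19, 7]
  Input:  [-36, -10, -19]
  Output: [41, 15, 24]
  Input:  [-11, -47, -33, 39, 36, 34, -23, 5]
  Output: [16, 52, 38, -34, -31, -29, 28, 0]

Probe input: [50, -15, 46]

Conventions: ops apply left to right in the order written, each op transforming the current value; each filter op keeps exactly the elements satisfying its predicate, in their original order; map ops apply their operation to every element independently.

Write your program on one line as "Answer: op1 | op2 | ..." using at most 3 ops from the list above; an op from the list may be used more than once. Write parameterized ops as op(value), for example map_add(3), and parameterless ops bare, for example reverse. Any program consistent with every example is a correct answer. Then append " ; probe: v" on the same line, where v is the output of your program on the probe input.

map_neg | map_add(5) ; probe: [-45, 20, -41]

Check, running the answer program on each example:
  [21, 49, 42, -1, -18, -44, 16, -36, 21] -> [-21, -49, -42, 1, 18, 44, -16, 36, -21] -> [-16, -44, -37, 6, 23, 49, -11, 41, -16]
  [34, -16, -15, -15, -44, -33, -43, -14, -2] -> [-34, 16, 15, 15, 44, 33, 43, 14, 2] -> [-29, 21, 20, 20, 49, 38, 48, 19, 7]
  [-36, -10, -19] -> [36, 10, 19] -> [41, 15, 24]
  [-11, -47, -33, 39, 36, 34, -23, 5] -> [11, 47, 33, -39, -36, -34, 23, -5] -> [16, 52, 38, -34, -31, -29, 28, 0]
  probe: [50, -15, 46] -> [-50, 15, -46] -> [-45, 20, -41]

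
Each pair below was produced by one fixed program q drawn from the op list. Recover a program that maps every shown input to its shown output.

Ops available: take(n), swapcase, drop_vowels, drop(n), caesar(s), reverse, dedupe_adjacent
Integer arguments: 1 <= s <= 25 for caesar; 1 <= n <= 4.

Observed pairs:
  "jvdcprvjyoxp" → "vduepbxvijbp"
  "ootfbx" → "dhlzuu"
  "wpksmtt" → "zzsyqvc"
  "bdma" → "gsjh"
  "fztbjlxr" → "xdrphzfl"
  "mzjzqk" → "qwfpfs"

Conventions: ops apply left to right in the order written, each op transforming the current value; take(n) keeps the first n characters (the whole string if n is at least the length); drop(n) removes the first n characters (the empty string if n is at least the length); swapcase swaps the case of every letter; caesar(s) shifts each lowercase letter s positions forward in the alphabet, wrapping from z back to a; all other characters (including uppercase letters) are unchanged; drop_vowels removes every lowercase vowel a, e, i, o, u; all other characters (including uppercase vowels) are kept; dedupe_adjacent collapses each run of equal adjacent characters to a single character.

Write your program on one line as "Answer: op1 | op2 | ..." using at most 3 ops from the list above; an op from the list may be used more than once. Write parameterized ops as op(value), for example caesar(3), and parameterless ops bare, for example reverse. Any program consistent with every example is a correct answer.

caesar(12) | reverse | caesar(20)

Check, running the answer program on each example:
  "jvdcprvjyoxp" -> "vhpobdhvkajb" -> "bjakvhdbophv" -> "vduepbxvijbp"
  "ootfbx" -> "aafrnj" -> "jnrfaa" -> "dhlzuu"
  "wpksmtt" -> "ibweyff" -> "ffyewbi" -> "zzsyqvc"
  "bdma" -> "npym" -> "mypn" -> "gsjh"
  "fztbjlxr" -> "rlfnvxjd" -> "djxvnflr" -> "xdrphzfl"
  "mzjzqk" -> "ylvlcw" -> "wclvly" -> "qwfpfs"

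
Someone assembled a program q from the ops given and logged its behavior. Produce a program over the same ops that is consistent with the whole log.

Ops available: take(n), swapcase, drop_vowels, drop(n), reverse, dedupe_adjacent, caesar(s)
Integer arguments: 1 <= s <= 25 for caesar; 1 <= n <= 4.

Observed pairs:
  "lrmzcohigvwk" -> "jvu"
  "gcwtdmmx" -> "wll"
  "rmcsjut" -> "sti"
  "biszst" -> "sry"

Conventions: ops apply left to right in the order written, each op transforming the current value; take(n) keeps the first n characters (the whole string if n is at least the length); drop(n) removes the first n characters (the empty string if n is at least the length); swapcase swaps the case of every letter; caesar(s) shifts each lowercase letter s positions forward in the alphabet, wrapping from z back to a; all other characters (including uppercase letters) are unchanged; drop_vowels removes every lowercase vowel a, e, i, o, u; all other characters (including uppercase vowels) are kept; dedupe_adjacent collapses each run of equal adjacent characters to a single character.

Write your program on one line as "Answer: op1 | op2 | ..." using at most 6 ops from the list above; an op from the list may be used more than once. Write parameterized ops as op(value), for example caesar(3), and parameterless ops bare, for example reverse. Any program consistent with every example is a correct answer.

caesar(25) | reverse | swapcase | take(3) | swapcase

Check, running the answer program on each example:
  "lrmzcohigvwk" -> "kqlybnghfuvj" -> "jvufhgnbylqk" -> "JVUFHGNBYLQK" -> "JVU" -> "jvu"
  "gcwtdmmx" -> "fbvscllw" -> "wllcsvbf" -> "WLLCSVBF" -> "WLL" -> "wll"
  "rmcsjut" -> "qlbrits" -> "stirblq" -> "STIRBLQ" -> "STI" -> "sti"
  "biszst" -> "ahryrs" -> "sryrha" -> "SRYRHA" -> "SRY" -> "sry"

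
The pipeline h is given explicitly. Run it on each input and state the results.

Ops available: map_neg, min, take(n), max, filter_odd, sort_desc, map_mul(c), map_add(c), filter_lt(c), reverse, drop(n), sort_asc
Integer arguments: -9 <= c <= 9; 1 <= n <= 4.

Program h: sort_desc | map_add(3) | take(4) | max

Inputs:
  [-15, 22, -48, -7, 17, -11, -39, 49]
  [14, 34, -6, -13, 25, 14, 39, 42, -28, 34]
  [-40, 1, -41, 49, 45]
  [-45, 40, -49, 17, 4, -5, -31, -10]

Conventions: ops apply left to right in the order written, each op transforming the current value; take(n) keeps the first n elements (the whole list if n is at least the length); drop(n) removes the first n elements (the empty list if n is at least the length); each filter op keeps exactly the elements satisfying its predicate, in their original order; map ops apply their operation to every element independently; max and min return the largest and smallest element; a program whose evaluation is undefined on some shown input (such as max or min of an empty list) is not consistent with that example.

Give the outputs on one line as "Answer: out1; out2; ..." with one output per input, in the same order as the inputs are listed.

52; 45; 52; 43

Execution, op by op:
  [-15, 22, -48, -7, 17, -11, -39, 49] -> [49, 22, 17, -7, -11, -15, -39, -48] -> [52, 25, 20, -4, -8, -12, -36, -45] -> [52, 25, 20, -4] -> 52
  [14, 34, -6, -13, 25, 14, 39, 42, -28, 34] -> [42, 39, 34, 34, 25, 14, 14, -6, -13, -28] -> [45, 42, 37, 37, 28, 17, 17, -3, -10, -25] -> [45, 42, 37, 37] -> 45
  [-40, 1, -41, 49, 45] -> [49, 45, 1, -40, -41] -> [52, 48, 4, -37, -38] -> [52, 48, 4, -37] -> 52
  [-45, 40, -49, 17, 4, -5, -31, -10] -> [40, 17, 4, -5, -10, -31, -45, -49] -> [43, 20, 7, -2, -7, -28, -42, -46] -> [43, 20, 7, -2] -> 43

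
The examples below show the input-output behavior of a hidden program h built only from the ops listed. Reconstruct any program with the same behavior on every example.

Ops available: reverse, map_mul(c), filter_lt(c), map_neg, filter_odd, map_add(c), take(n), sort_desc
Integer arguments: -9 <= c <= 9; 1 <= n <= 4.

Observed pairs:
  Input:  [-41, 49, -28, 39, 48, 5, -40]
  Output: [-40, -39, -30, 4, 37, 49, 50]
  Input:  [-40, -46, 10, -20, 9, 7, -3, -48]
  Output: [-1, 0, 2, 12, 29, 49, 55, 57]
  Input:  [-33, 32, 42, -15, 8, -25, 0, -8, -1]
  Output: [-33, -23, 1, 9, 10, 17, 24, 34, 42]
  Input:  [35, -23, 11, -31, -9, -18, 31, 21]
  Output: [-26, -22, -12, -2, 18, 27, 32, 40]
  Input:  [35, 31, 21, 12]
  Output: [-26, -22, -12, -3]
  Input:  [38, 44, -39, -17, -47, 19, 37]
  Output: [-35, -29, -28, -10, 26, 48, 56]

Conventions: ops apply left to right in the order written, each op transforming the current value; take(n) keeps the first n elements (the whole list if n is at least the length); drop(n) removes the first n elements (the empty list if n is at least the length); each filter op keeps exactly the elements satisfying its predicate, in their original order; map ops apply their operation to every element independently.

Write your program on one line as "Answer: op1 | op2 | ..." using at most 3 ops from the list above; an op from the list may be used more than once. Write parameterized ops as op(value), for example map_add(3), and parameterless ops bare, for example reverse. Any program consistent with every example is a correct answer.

map_add(-9) | sort_desc | map_neg

Check, running the answer program on each example:
  [-41, 49, -28, 39, 48, 5, -40] -> [-50, 40, -37, 30, 39, -4, -49] -> [40, 39, 30, -4, -37, -49, -50] -> [-40, -39, -30, 4, 37, 49, 50]
  [-40, -46, 10, -20, 9, 7, -3, -48] -> [-49, -55, 1, -29, 0, -2, -12, -57] -> [1, 0, -2, -12, -29, -49, -55, -57] -> [-1, 0, 2, 12, 29, 49, 55, 57]
  [-33, 32, 42, -15, 8, -25, 0, -8, -1] -> [-42, 23, 33, -24, -1, -34, -9, -17, -10] -> [33, 23, -1, -9, -10, -17, -24, -34, -42] -> [-33, -23, 1, 9, 10, 17, 24, 34, 42]
  [35, -23, 11, -31, -9, -18, 31, 21] -> [26, -32, 2, -40, -18, -27, 22, 12] -> [26, 22, 12, 2, -18, -27, -32, -40] -> [-26, -22, -12, -2, 18, 27, 32, 40]
  [35, 31, 21, 12] -> [26, 22, 12, 3] -> [26, 22, 12, 3] -> [-26, -22, -12, -3]
  [38, 44, -39, -17, -47, 19, 37] -> [29, 35, -48, -26, -56, 10, 28] -> [35, 29, 28, 10, -26, -48, -56] -> [-35, -29, -28, -10, 26, 48, 56]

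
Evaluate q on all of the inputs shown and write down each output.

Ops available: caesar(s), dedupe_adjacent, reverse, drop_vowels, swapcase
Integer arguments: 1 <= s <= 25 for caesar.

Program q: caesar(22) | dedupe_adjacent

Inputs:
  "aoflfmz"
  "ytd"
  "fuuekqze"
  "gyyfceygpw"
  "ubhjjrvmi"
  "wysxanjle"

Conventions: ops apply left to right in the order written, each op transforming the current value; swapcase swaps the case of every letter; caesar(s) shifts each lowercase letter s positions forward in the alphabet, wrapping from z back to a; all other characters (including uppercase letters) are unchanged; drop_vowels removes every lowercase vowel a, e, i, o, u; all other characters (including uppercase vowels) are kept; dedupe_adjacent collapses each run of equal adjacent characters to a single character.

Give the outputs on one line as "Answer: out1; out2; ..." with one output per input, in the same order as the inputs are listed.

Execution, op by op:
  "aoflfmz" -> "wkbhbiv" -> "wkbhbiv"
  "ytd" -> "upz" -> "upz"
  "fuuekqze" -> "bqqagmva" -> "bqagmva"
  "gyyfceygpw" -> "cuubyaucls" -> "cubyaucls"
  "ubhjjrvmi" -> "qxdffnrie" -> "qxdfnrie"
  "wysxanjle" -> "suotwjfha" -> "suotwjfha"

"wkbhbiv"; "upz"; "bqagmva"; "cubyaucls"; "qxdfnrie"; "suotwjfha"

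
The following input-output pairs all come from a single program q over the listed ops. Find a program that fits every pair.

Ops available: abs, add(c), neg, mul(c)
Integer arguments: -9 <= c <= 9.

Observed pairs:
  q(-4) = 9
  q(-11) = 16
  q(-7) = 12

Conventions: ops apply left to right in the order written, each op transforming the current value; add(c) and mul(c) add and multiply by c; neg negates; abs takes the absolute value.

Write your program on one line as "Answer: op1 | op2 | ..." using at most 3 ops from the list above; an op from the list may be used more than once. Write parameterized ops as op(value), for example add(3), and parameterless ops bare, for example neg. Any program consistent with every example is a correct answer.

add(-9) | add(4) | abs

Check, running the answer program on each example:
  -4 -> -13 -> -9 -> 9
  -11 -> -20 -> -16 -> 16
  -7 -> -16 -> -12 -> 12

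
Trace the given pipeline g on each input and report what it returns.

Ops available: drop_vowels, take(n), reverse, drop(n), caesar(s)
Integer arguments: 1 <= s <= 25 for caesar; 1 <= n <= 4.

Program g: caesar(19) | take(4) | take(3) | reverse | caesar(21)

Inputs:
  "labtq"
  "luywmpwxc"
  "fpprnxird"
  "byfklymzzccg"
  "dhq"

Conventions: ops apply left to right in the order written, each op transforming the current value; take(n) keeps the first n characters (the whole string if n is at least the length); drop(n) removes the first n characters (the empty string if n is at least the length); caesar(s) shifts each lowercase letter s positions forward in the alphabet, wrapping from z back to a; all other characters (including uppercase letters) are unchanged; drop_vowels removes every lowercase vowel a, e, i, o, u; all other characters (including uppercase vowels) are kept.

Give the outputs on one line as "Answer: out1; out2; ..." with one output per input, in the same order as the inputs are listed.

Execution, op by op:
  "labtq" -> "etumj" -> "etum" -> "etu" -> "ute" -> "poz"
  "luywmpwxc" -> "enrpfipqv" -> "enrp" -> "enr" -> "rne" -> "miz"
  "fpprnxird" -> "yiikgqbkw" -> "yiik" -> "yii" -> "iiy" -> "ddt"
  "byfklymzzccg" -> "uryderfssvvz" -> "uryd" -> "ury" -> "yru" -> "tmp"
  "dhq" -> "waj" -> "waj" -> "waj" -> "jaw" -> "evr"

"poz"; "miz"; "ddt"; "tmp"; "evr"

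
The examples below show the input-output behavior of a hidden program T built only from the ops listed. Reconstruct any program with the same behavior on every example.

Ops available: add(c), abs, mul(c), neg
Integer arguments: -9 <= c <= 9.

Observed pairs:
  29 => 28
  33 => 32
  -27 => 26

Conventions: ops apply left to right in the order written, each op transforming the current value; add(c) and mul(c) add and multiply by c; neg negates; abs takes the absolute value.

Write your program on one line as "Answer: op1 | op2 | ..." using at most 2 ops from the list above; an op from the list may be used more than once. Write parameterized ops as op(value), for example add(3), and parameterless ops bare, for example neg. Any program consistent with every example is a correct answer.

abs | add(-1)

Check, running the answer program on each example:
  29 -> 29 -> 28
  33 -> 33 -> 32
  -27 -> 27 -> 26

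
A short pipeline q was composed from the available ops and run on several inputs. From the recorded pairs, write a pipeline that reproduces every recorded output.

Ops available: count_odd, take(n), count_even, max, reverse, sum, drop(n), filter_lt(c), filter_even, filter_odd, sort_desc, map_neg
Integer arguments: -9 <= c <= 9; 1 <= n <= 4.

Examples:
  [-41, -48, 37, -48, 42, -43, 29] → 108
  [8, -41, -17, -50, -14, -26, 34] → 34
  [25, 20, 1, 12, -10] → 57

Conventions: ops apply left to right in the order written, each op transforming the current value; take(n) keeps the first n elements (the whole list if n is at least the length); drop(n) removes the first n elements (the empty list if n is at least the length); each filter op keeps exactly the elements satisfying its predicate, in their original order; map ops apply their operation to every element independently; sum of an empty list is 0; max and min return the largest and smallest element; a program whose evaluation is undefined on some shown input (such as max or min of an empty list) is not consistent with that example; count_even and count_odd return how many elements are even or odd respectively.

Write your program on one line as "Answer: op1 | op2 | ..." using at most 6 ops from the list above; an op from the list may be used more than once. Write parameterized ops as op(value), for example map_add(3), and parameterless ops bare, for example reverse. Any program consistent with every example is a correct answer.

map_neg | filter_lt(6) | filter_lt(-8) | map_neg | sum

Check, running the answer program on each example:
  [-41, -48, 37, -48, 42, -43, 29] -> [41, 48, -37, 48, -42, 43, -29] -> [-37, -42, -29] -> [-37, -42, -29] -> [37, 42, 29] -> 108
  [8, -41, -17, -50, -14, -26, 34] -> [-8, 41, 17, 50, 14, 26, -34] -> [-8, -34] -> [-34] -> [34] -> 34
  [25, 20, 1, 12, -10] -> [-25, -20, -1, -12, 10] -> [-25, -20, -1, -12] -> [-25, -20, -12] -> [25, 20, 12] -> 57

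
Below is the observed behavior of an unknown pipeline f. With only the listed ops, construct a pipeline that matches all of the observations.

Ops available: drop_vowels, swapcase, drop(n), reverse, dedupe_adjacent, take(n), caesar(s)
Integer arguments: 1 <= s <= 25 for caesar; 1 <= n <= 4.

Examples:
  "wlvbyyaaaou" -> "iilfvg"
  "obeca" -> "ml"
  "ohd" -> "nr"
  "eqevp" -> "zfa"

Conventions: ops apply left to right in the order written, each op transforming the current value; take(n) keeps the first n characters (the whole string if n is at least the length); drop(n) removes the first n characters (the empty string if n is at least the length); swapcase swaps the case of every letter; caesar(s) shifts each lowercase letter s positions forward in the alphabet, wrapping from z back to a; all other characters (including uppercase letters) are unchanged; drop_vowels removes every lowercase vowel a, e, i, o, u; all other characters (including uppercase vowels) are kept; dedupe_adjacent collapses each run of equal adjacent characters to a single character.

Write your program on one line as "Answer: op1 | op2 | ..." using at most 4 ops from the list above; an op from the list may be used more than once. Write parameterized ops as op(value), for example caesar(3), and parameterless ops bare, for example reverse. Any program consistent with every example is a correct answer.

drop_vowels | caesar(15) | reverse | caesar(21)

Check, running the answer program on each example:
  "wlvbyyaaaou" -> "wlvbyy" -> "lakqnn" -> "nnqkal" -> "iilfvg"
  "obeca" -> "bc" -> "qr" -> "rq" -> "ml"
  "ohd" -> "hd" -> "ws" -> "sw" -> "nr"
  "eqevp" -> "qvp" -> "fke" -> "ekf" -> "zfa"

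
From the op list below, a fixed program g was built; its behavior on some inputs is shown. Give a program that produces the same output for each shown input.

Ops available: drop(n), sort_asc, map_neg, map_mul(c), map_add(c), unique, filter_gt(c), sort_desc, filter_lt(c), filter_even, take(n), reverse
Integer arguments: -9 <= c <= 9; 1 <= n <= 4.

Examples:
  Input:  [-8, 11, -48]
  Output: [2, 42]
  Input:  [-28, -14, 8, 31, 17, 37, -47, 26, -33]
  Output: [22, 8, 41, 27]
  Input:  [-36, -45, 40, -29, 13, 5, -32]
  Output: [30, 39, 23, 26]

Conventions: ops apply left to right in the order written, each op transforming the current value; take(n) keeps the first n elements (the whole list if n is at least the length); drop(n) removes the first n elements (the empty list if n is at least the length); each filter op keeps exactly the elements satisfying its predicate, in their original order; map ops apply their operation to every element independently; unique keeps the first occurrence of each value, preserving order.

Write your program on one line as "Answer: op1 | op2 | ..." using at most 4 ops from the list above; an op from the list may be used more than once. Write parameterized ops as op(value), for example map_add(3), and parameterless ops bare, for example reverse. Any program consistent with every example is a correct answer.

map_add(6) | filter_lt(-1) | map_neg

Check, running the answer program on each example:
  [-8, 11, -48] -> [-2, 17, -42] -> [-2, -42] -> [2, 42]
  [-28, -14, 8, 31, 17, 37, -47, 26, -33] -> [-22, -8, 14, 37, 23, 43, -41, 32, -27] -> [-22, -8, -41, -27] -> [22, 8, 41, 27]
  [-36, -45, 40, -29, 13, 5, -32] -> [-30, -39, 46, -23, 19, 11, -26] -> [-30, -39, -23, -26] -> [30, 39, 23, 26]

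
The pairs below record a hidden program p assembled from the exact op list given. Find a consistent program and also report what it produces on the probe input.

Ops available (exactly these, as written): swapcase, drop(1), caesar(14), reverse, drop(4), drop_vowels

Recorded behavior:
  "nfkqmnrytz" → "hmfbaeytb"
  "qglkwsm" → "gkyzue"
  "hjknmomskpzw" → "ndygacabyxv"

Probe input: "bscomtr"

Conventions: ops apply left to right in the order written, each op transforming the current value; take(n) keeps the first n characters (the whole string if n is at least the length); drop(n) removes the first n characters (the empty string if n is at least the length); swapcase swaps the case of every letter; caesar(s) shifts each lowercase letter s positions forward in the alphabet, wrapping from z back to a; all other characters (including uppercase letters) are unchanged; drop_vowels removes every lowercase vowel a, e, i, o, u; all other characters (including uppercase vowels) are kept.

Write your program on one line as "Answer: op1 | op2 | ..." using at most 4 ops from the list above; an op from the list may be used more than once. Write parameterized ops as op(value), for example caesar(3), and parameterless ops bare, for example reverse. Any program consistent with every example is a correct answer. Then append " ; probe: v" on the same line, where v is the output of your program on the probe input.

caesar(14) | reverse | drop(1) ; probe: "hacqgp"

Check, running the answer program on each example:
  "nfkqmnrytz" -> "btyeabfmhn" -> "nhmfbaeytb" -> "hmfbaeytb"
  "qglkwsm" -> "euzykga" -> "agkyzue" -> "gkyzue"
  "hjknmomskpzw" -> "vxybacagydnk" -> "kndygacabyxv" -> "ndygacabyxv"
  probe: "bscomtr" -> "pgqcahf" -> "fhacqgp" -> "hacqgp"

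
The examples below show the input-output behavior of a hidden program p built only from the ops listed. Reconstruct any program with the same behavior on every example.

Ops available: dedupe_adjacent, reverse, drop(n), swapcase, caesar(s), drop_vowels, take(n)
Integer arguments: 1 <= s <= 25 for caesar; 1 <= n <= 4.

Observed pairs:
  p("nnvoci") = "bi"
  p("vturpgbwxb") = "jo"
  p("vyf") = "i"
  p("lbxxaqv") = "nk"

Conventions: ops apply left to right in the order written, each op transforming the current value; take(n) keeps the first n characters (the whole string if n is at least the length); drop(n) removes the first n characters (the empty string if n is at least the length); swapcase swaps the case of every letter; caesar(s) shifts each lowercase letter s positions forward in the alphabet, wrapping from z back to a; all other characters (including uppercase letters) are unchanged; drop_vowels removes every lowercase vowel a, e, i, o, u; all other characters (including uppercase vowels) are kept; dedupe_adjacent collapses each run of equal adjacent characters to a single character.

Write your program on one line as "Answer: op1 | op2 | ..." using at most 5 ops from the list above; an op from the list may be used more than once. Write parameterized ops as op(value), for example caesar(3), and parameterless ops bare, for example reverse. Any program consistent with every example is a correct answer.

reverse | take(4) | caesar(13) | drop(2)

Check, running the answer program on each example:
  "nnvoci" -> "icovnn" -> "icov" -> "vpbi" -> "bi"
  "vturpgbwxb" -> "bxwbgprutv" -> "bxwb" -> "okjo" -> "jo"
  "vyf" -> "fyv" -> "fyv" -> "sli" -> "i"
  "lbxxaqv" -> "vqaxxbl" -> "vqax" -> "idnk" -> "nk"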